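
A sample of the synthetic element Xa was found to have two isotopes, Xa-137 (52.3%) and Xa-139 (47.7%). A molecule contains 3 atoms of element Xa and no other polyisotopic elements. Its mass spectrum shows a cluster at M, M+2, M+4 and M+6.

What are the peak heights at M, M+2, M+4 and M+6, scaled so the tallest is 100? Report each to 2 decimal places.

36.55 : 100.00 : 91.20 : 27.73

The 3 Xa atoms are independent, so intensities follow the terms of (0.523 + 0.477)^3.
P(M) = 0.523^3 = 0.143056
P(M+2) = 3 × 0.523^2 × 0.477^1 = 0.391420
P(M+4) = 3 × 0.523^1 × 0.477^2 = 0.356993
P(M+6) = 0.477^3 = 0.108531
The M+2 peak is largest (0.391420); scaling to 100 gives 36.55 : 100.00 : 91.20 : 27.73.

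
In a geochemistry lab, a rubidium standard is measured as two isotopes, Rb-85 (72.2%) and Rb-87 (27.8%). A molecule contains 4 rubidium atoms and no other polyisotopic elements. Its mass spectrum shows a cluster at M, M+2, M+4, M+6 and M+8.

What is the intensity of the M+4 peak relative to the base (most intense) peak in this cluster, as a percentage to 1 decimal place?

(0.722 + 0.278)^4 gives M 0.2717, M+2 0.4185, M+4 0.2417, M+6 0.0620, M+8 0.0060; the largest is M+2.
P(M+2) = C(4,1) × 0.722^3 × 0.278^1 = 4 × 0.37636705 × 0.2780 = 0.418520 (base)
P(M+4) = C(4,2) × 0.722^2 × 0.278^2 = 6 × 0.521284 × 0.077284 = 0.241721
Relative intensity = 0.241721 / 0.418520 × 100 = 57.8

57.8%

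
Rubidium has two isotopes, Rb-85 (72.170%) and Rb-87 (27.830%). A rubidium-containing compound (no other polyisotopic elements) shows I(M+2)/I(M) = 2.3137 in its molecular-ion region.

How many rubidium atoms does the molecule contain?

The M+2/M ratio from n Rb atoms is n · q/p = n · 0.27830/0.72170.
n = 2.3137 × 0.72170/0.27830 = 6.00 ≈ 6

6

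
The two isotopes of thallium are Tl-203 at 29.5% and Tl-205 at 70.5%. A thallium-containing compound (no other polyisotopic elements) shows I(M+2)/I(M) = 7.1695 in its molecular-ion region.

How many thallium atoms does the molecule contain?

For n independent Tl atoms, I(M+2)/I(M) = n · (abundance Tl-205) / (abundance Tl-203) = n · 0.705/0.295.
n = 7.1695 × 0.295/0.705 = 3.00 ≈ 3

3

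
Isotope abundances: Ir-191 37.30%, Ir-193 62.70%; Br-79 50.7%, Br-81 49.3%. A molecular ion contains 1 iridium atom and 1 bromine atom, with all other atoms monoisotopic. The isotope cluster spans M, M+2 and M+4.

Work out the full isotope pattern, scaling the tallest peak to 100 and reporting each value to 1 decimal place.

37.7 : 100.0 : 61.6

Iridium pattern (n=1): 0.3730 : 0.6270
Bromine pattern (n=1): 0.5070 : 0.4930
Convolve the two distributions (both contribute in 2-u steps):
  M: 0.3730×0.5070 = 0.189111
  M+2: 0.3730×0.4930 + 0.6270×0.5070 = 0.501778
  M+4: 0.6270×0.4930 = 0.309111
Scale to base peak (0.501778) = 100: 37.7 : 100.0 : 61.6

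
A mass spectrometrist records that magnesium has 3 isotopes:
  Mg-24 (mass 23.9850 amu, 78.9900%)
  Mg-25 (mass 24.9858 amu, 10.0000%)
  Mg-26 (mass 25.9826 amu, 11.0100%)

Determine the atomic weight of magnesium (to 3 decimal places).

24.305 amu

The abundance-weighted mean is 0.789900 × 23.9850 + 0.100000 × 24.9858 + 0.110100 × 25.9826
= 18.94575 + 2.49858 + 2.86068 = 24.30501 amu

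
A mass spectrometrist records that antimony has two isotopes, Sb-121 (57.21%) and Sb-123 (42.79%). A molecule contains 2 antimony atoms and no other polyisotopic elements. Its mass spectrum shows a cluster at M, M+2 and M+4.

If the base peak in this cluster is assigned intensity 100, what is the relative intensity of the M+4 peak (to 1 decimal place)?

(0.5721 + 0.4279)^2 gives M 0.3273, M+2 0.4896, M+4 0.1831; the largest is M+2.
P(M+2) = C(2,1) × 0.5721^1 × 0.4279^1 = 2 × 0.5721 × 0.4279 = 0.489603 (base)
P(M+4) = C(2,2) × 0.5721^0 × 0.4279^2 = 1 × 1.0000 × 0.18309841 = 0.183098
Relative intensity = 0.183098 / 0.489603 × 100 = 37.4

37.4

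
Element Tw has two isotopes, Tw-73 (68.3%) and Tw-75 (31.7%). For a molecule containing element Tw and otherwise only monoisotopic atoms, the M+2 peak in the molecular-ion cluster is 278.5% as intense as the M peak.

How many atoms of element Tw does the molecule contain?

The M+2/M ratio from n Tw atoms is n · q/p = n · 0.317/0.683.
n = 2.785 × 0.683/0.317 = 6.00 ≈ 6

6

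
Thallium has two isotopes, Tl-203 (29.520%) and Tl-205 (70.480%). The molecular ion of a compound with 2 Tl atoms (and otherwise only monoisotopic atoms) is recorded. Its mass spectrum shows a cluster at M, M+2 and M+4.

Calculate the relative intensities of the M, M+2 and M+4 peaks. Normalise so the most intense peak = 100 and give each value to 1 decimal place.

17.5 : 83.8 : 100.0

The 2 Tl atoms are independent, so intensities follow the terms of (0.29520 + 0.70480)^2.
P(M) = 0.29520^2 = 0.087143
P(M+2) = 2 × 0.29520^1 × 0.70480^1 = 0.416114
P(M+4) = 0.70480^2 = 0.496743
The M+4 peak is largest (0.496743); scaling to 100 gives 17.5 : 83.8 : 100.0.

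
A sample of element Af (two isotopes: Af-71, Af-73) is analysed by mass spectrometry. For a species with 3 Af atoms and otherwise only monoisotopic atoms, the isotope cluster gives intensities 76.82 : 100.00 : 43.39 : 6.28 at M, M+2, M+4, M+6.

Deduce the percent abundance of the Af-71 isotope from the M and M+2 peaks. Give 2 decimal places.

69.74%

If p is the fraction of Af that is Af-71, then I(M+2)/I(M) = [C(3,1)·p^2·(1−p)] / p^3 = 3·(1−p)/p = 100.00/76.82 = 1.3017
(1−p)/p = 1.3017/3 = 0.4339  ⇒  p = 1/(1 + 0.4339) = 0.6974
Af-71: 69.74%, Af-73: 30.26%.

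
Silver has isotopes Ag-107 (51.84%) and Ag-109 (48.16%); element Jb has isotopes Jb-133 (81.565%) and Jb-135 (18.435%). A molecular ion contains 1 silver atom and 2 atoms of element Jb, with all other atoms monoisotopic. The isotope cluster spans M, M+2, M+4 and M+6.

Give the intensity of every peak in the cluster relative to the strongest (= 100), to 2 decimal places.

Silver pattern (n=1): 0.5184 : 0.4816
Element Jb pattern (n=2): 0.66528492 : 0.30073015 : 0.03398492
Convolve the two distributions (both contribute in 2-u steps):
  M: 0.5184×0.66528492 = 0.344884
  M+2: 0.5184×0.30073015 + 0.4816×0.66528492 = 0.476300
  M+4: 0.5184×0.03398492 + 0.4816×0.30073015 = 0.162449
  M+6: 0.4816×0.03398492 = 0.016367
Scale to base peak (0.476300) = 100: 72.41 : 100.00 : 34.11 : 3.44

72.41 : 100.00 : 34.11 : 3.44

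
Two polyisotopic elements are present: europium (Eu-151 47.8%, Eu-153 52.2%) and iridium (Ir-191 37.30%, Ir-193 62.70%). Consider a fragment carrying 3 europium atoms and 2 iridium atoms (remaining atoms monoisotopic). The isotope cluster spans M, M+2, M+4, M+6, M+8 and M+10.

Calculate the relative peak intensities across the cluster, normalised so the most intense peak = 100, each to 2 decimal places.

Europium pattern (n=3): 0.10921535 : 0.35780594 : 0.39074206 : 0.14223665
Iridium pattern (n=2): 0.139129 : 0.467742 : 0.393129
Convolve the two distributions (both contribute in 2-u steps):
  M: 0.10921535×0.139129 = 0.015195
  M+2: 0.10921535×0.467742 + 0.35780594×0.139129 = 0.100866
  M+4: 0.10921535×0.393129 + 0.35780594×0.467742 + 0.39074206×0.139129 = 0.264660
  M+6: 0.35780594×0.393129 + 0.39074206×0.467742 + 0.14223665×0.139129 = 0.343220
  M+8: 0.39074206×0.393129 + 0.14223665×0.467742 = 0.220142
  M+10: 0.14223665×0.393129 = 0.055917
Scale to base peak (0.343220) = 100: 4.43 : 29.39 : 77.11 : 100.00 : 64.14 : 16.29

4.43 : 29.39 : 77.11 : 100.00 : 64.14 : 16.29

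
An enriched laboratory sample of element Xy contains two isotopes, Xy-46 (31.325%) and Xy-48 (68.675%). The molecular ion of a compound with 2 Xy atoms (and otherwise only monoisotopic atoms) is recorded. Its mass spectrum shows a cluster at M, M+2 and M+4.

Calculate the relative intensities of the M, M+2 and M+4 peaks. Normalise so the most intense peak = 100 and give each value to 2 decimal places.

The 2 Xy atoms are independent, so intensities follow the terms of (0.31325 + 0.68675)^2.
P(M) = 0.31325^2 = 0.098126
P(M+2) = 2 × 0.31325^1 × 0.68675^1 = 0.430249
P(M+4) = 0.68675^2 = 0.471626
The M+4 peak is largest (0.471626); scaling to 100 gives 20.81 : 91.23 : 100.00.

20.81 : 91.23 : 100.00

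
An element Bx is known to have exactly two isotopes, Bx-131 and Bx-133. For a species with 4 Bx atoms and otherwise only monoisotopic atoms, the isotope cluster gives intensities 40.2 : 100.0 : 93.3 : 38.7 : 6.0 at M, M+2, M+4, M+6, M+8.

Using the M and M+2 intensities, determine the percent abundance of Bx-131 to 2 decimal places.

Write p for the Bx-131 fraction. I(M+2)/I(M) = [C(4,1)·p^3·(1−p)] / p^4 = 4·(1−p)/p = 100.0/40.2 = 2.4876
(1−p)/p = 2.4876/4 = 0.6219  ⇒  p = 1/(1 + 0.6219) = 0.6166
Bx-131: 61.66%, Bx-133: 38.34%.

61.66%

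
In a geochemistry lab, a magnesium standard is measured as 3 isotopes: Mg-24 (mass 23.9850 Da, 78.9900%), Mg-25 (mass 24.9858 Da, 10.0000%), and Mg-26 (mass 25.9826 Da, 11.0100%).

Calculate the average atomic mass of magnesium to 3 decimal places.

24.305 Da

Average mass = Σ (abundance × isotope mass) = 0.789900 × 23.9850 + 0.100000 × 24.9858 + 0.110100 × 25.9826
= 18.94575 + 2.49858 + 2.86068 = 24.30501 Da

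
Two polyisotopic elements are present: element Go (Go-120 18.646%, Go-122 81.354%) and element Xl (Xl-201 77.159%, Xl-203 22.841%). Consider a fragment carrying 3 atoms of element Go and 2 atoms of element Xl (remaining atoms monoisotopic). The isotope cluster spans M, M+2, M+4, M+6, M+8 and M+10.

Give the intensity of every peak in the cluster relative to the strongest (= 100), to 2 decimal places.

0.85 : 11.59 : 55.03 : 100.00 : 45.91 : 6.17

Element Go pattern (n=3): 0.00648272 : 0.08485384 : 0.37022416 : 0.53843928
Element Xl pattern (n=2): 0.59535113 : 0.35247774 : 0.05217113
Convolve the two distributions (both contribute in 2-u steps):
  M: 0.00648272×0.59535113 = 0.003859
  M+2: 0.00648272×0.35247774 + 0.08485384×0.59535113 = 0.052803
  M+4: 0.00648272×0.05217113 + 0.08485384×0.35247774 + 0.37022416×0.59535113 = 0.250661
  M+6: 0.08485384×0.05217113 + 0.37022416×0.35247774 + 0.53843928×0.59535113 = 0.455483
  M+8: 0.37022416×0.05217113 + 0.53843928×0.35247774 = 0.209103
  M+10: 0.53843928×0.05217113 = 0.028091
Scale to base peak (0.455483) = 100: 0.85 : 11.59 : 55.03 : 100.00 : 45.91 : 6.17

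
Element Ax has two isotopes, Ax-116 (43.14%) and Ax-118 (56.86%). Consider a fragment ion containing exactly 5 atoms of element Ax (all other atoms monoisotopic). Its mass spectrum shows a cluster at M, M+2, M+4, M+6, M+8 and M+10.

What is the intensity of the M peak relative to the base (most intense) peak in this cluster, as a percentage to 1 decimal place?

Binomial terms of (0.4314 + 0.5686)^5: M 0.0149, M+2 0.0985, M+4 0.2596, M+6 0.3421, M+8 0.2255, M+10 0.0594 → M+6 is the base peak.
P(M+6) = C(5,3) × 0.4314^2 × 0.5686^3 = 10 × 0.18610596 × 0.18383177 = 0.342122 (base)
P(M) = C(5,0) × 0.4314^5 × 0.5686^0 = 1 × 0.01494172 × 1.0000 = 0.014942
Relative intensity = 0.014942 / 0.342122 × 100 = 4.4

4.4%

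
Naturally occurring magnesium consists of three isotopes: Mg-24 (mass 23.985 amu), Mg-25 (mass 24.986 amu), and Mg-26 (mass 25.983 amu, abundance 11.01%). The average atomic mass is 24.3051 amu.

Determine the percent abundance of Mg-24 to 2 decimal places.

78.99%

Let x and y be the fractions of Mg-24 and Mg-25. Then x + y = 1 − 0.1101 = 0.8899 and 23.985x + 24.986y = 24.3051 − 0.1101×25.983 = 21.4443717.
Substituting: 23.985x + 24.986(0.8899 − x) = 21.4443717
(23.985 − 24.986)x = -0.7906697  ⇒  x = 0.78988, y = 0.10002
Mg-24: 78.99%, Mg-25: 10.00%.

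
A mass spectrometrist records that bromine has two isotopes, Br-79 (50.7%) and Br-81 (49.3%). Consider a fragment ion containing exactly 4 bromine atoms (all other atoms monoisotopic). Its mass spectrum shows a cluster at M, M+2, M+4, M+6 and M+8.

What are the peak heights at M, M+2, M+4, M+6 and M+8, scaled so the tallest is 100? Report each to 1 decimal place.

Each Br atom is independently Br-79 (p = 0.507) or Br-81 (q = 0.493); the cluster is the binomial expansion (p + q)^4.
P(M) = 0.507^4 = 0.066074
P(M+2) = 4 × 0.507^3 × 0.493^1 = 0.256999
P(M+4) = 6 × 0.507^2 × 0.493^2 = 0.374853
P(M+6) = 4 × 0.507^1 × 0.493^3 = 0.243001
P(M+8) = 0.493^4 = 0.059073
The M+4 peak is largest (0.374853); scaling to 100 gives 17.6 : 68.6 : 100.0 : 64.8 : 15.8.

17.6 : 68.6 : 100.0 : 64.8 : 15.8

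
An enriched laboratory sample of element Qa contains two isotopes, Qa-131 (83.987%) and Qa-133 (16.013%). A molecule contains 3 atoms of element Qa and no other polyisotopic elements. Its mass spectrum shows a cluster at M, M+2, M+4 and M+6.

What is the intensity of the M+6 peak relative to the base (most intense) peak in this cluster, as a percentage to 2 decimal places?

Term probabilities: M 0.5924, M+2 0.3389, M+4 0.0646, M+6 0.0041. Base peak = M.
P(M) = C(3,0) × 0.83987^3 × 0.16013^0 = 1 × 0.59242886 × 1.0000 = 0.592429 (base)
P(M+6) = C(3,3) × 0.83987^0 × 0.16013^3 = 1 × 1.0000 × 0.00410599 = 0.004106
Relative intensity = 0.004106 / 0.592429 × 100 = 0.69

0.69%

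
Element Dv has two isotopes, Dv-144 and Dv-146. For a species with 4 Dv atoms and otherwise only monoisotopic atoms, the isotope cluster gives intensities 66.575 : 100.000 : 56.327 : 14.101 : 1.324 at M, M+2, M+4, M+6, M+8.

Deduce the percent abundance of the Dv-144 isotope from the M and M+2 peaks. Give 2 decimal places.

Let p = fractional abundance of Dv-144. I(M+2)/I(M) = [C(4,1)·p^3·(1−p)] / p^4 = 4·(1−p)/p = 100.000/66.575 = 1.5021
(1−p)/p = 1.5021/4 = 0.3755  ⇒  p = 1/(1 + 0.3755) = 0.7270
Dv-144: 72.70%, Dv-146: 27.30%.

72.70%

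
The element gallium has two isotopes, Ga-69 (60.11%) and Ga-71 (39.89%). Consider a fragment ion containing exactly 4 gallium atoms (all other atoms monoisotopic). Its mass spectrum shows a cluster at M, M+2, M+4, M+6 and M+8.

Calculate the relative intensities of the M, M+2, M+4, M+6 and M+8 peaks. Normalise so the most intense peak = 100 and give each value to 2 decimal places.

37.67 : 100.00 : 99.54 : 44.04 : 7.31

Expanding (0.6011 + 0.3989)^4:
P(M) = 0.6011^4 = 0.130553
P(M+2) = 4 × 0.6011^3 × 0.3989^1 = 0.346549
P(M+4) = 6 × 0.6011^2 × 0.3989^2 = 0.344963
P(M+6) = 4 × 0.6011^1 × 0.3989^3 = 0.152616
P(M+8) = 0.3989^4 = 0.025320
The M+2 peak is largest (0.346549); scaling to 100 gives 37.67 : 100.00 : 99.54 : 44.04 : 7.31.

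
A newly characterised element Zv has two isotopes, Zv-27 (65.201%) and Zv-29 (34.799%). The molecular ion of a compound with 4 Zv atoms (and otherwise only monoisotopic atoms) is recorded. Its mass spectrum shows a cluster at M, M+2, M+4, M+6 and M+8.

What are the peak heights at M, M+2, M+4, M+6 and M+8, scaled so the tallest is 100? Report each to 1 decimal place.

Each Zv atom is independently Zv-27 (p = 0.65201) or Zv-29 (q = 0.34799); the cluster is the binomial expansion (p + q)^4.
P(M) = 0.65201^4 = 0.180724
P(M+2) = 4 × 0.65201^3 × 0.34799^1 = 0.385824
P(M+4) = 6 × 0.65201^2 × 0.34799^2 = 0.308882
P(M+6) = 4 × 0.65201^1 × 0.34799^3 = 0.109904
P(M+8) = 0.34799^4 = 0.014664
The M+2 peak is largest (0.385824); scaling to 100 gives 46.8 : 100.0 : 80.1 : 28.5 : 3.8.

46.8 : 100.0 : 80.1 : 28.5 : 3.8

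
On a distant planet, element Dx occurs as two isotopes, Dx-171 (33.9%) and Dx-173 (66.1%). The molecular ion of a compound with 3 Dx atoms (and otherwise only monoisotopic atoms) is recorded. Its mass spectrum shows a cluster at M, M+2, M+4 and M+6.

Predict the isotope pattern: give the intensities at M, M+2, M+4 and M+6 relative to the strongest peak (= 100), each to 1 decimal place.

Each Dx atom is independently Dx-171 (p = 0.339) or Dx-173 (q = 0.661); the cluster is the binomial expansion (p + q)^3.
P(M) = 0.339^3 = 0.038958
P(M+2) = 3 × 0.339^2 × 0.661^1 = 0.227888
P(M+4) = 3 × 0.339^1 × 0.661^2 = 0.444349
P(M+6) = 0.661^3 = 0.288805
The M+4 peak is largest (0.444349); scaling to 100 gives 8.8 : 51.3 : 100.0 : 65.0.

8.8 : 51.3 : 100.0 : 65.0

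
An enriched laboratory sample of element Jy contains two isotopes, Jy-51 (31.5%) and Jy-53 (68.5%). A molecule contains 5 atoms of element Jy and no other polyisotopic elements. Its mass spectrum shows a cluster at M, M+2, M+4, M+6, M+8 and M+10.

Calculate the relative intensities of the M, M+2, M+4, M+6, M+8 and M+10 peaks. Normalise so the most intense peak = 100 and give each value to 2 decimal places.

0.89 : 9.72 : 42.29 : 91.97 : 100.00 : 43.49

Each Jy atom is independently Jy-51 (p = 0.315) or Jy-53 (q = 0.685); the cluster is the binomial expansion (p + q)^5.
P(M) = 0.315^5 = 0.003101
P(M+2) = 5 × 0.315^4 × 0.685^1 = 0.033721
P(M+4) = 10 × 0.315^3 × 0.685^2 = 0.146660
P(M+6) = 10 × 0.315^2 × 0.685^3 = 0.318928
P(M+8) = 5 × 0.315^1 × 0.685^4 = 0.346771
P(M+10) = 0.685^5 = 0.150818
The M+8 peak is largest (0.346771); scaling to 100 gives 0.89 : 9.72 : 42.29 : 91.97 : 100.00 : 43.49.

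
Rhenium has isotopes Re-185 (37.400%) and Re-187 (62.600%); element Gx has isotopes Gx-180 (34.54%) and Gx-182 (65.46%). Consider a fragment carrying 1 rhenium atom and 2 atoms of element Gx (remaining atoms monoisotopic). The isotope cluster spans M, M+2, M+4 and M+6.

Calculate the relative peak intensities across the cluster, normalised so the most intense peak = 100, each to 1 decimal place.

10.1 : 55.0 : 100.0 : 60.5

Rhenium pattern (n=1): 0.3740 : 0.6260
Element Gx pattern (n=2): 0.11930116 : 0.45219768 : 0.42850116
Convolve the two distributions (both contribute in 2-u steps):
  M: 0.3740×0.11930116 = 0.044619
  M+2: 0.3740×0.45219768 + 0.6260×0.11930116 = 0.243804
  M+4: 0.3740×0.42850116 + 0.6260×0.45219768 = 0.443335
  M+6: 0.6260×0.42850116 = 0.268242
Scale to base peak (0.443335) = 100: 10.1 : 55.0 : 100.0 : 60.5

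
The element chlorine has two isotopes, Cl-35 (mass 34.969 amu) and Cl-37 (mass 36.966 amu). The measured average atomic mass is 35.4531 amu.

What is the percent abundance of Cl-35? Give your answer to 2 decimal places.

With x = fraction of Cl-35 (so Cl-37 is 1 − x):
34.969·x + 36.966·(1 − x) = 35.4531
(34.969 − 36.966)·x = 35.4531 − 36.966
x = -1.5129 / -1.997 = 0.75759 → 75.76% Cl-35, 24.24% Cl-37.

75.76%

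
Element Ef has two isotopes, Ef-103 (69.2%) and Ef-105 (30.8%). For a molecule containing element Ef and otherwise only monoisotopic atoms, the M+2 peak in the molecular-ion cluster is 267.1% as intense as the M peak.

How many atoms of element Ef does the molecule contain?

For n independent Ef atoms, I(M+2)/I(M) = n · (abundance Ef-105) / (abundance Ef-103) = n · 0.308/0.692.
n = 2.671 × 0.692/0.308 = 6.00 ≈ 6

6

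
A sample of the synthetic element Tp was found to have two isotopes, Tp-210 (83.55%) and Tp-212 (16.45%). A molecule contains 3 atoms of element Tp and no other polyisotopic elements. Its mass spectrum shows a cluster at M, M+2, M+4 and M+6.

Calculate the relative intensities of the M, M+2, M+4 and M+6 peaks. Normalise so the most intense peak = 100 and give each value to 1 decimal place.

100.0 : 59.1 : 11.6 : 0.8

Each Tp atom is independently Tp-210 (p = 0.8355) or Tp-212 (q = 0.1645); the cluster is the binomial expansion (p + q)^3.
P(M) = 0.8355^3 = 0.583229
P(M+2) = 3 × 0.8355^2 × 0.1645^1 = 0.344493
P(M+4) = 3 × 0.8355^1 × 0.1645^2 = 0.067827
P(M+6) = 0.1645^3 = 0.004451
The M peak is largest (0.583229); scaling to 100 gives 100.0 : 59.1 : 11.6 : 0.8.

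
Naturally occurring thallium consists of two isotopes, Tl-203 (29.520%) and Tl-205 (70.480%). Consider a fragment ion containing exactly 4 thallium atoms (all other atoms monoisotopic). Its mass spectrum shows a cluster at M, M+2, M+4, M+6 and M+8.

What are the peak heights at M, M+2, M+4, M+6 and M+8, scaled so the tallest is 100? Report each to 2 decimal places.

1.84 : 17.54 : 62.83 : 100.00 : 59.69

The 4 Tl atoms are independent, so intensities follow the terms of (0.29520 + 0.70480)^4.
P(M) = 0.29520^4 = 0.007594
P(M+2) = 4 × 0.29520^3 × 0.70480^1 = 0.072523
P(M+4) = 6 × 0.29520^2 × 0.70480^2 = 0.259726
P(M+6) = 4 × 0.29520^1 × 0.70480^3 = 0.413403
P(M+8) = 0.70480^4 = 0.246754
The M+6 peak is largest (0.413403); scaling to 100 gives 1.84 : 17.54 : 62.83 : 100.00 : 59.69.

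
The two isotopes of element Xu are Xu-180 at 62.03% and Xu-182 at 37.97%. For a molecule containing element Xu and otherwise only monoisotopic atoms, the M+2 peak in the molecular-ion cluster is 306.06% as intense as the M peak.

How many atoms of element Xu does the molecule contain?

5

With n Xu atoms, P(M+2)/P(M) = C(n,1)·p^(n−1)q / p^n = n·q/p = n · 0.3797/0.6203.
n = 3.0606 × 0.6203/0.3797 = 5.00 ≈ 5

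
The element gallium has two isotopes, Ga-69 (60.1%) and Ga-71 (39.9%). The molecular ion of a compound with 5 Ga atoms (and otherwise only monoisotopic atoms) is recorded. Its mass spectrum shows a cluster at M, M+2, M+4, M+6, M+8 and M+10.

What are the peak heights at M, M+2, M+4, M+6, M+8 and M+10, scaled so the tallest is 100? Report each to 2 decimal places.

The 5 Ga atoms are independent, so intensities follow the terms of (0.601 + 0.399)^5.
P(M) = 0.601^5 = 0.078410
P(M+2) = 5 × 0.601^4 × 0.399^1 = 0.260280
P(M+4) = 10 × 0.601^3 × 0.399^2 = 0.345596
P(M+6) = 10 × 0.601^2 × 0.399^3 = 0.229439
P(M+8) = 5 × 0.601^1 × 0.399^4 = 0.076162
P(M+10) = 0.399^5 = 0.010113
The M+4 peak is largest (0.345596); scaling to 100 gives 22.69 : 75.31 : 100.00 : 66.39 : 22.04 : 2.93.

22.69 : 75.31 : 100.00 : 66.39 : 22.04 : 2.93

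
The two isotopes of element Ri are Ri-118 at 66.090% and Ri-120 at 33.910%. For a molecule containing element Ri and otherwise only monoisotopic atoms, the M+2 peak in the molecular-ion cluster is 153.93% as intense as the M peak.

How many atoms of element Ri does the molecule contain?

For n independent Ri atoms, I(M+2)/I(M) = n · (abundance Ri-120) / (abundance Ri-118) = n · 0.33910/0.66090.
n = 1.5393 × 0.66090/0.33910 = 3.00 ≈ 3

3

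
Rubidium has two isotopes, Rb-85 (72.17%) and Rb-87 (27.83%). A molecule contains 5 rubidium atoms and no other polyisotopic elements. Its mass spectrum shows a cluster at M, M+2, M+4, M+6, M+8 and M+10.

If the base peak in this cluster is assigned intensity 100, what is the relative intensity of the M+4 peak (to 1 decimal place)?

(0.7217 + 0.2783)^5 gives M 0.1958, M+2 0.3775, M+4 0.2911, M+6 0.1123, M+8 0.0216, M+10 0.0017; the largest is M+2.
P(M+2) = C(5,1) × 0.7217^4 × 0.2783^1 = 5 × 0.27128565 × 0.2783 = 0.377494 (base)
P(M+4) = C(5,2) × 0.7217^3 × 0.2783^2 = 10 × 0.37589809 × 0.07745089 = 0.291136
Relative intensity = 0.291136 / 0.377494 × 100 = 77.1

77.1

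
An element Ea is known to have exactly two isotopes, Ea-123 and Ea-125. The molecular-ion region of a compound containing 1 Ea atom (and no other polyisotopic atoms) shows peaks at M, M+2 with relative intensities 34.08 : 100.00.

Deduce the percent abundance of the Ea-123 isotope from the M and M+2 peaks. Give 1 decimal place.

If p is the fraction of Ea that is Ea-123, then I(M+2)/I(M) = [C(1,1)·p^0·(1−p)] / p^1 = 1·(1−p)/p = 100.00/34.08 = 2.9343
(1−p)/p = 2.9343/1 = 2.9343  ⇒  p = 1/(1 + 2.9343) = 0.2542
Ea-123: 25.4%, Ea-125: 74.6%.

25.4%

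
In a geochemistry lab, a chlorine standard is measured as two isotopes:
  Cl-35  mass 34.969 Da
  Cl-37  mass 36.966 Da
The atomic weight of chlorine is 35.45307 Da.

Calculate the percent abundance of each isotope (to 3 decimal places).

Let x be the fractional abundance of Cl-35; then Cl-37 has abundance 1 − x.
34.969·x + 36.966·(1 − x) = 35.45307
(34.969 − 36.966)·x = 35.45307 − 36.966
x = -1.51293 / -1.997 = 0.75760 → 75.760% Cl-35, 24.240% Cl-37.

Cl-35: 75.760%, Cl-37: 24.240%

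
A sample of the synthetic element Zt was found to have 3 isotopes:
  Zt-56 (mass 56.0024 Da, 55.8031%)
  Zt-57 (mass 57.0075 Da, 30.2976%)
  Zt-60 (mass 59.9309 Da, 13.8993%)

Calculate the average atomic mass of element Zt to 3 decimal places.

56.853 Da

Average mass = Σ (abundance × isotope mass) = 0.558031 × 56.0024 + 0.302976 × 57.0075 + 0.138993 × 59.9309
= 31.25108 + 17.27190 + 8.32998 = 56.85296 Da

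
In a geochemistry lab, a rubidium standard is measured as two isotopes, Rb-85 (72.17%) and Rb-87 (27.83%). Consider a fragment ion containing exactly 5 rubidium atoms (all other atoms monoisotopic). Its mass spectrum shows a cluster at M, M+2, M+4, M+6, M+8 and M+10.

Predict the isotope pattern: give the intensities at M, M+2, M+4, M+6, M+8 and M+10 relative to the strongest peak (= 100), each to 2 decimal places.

51.86 : 100.00 : 77.12 : 29.74 : 5.73 : 0.44

The 5 Rb atoms are independent, so intensities follow the terms of (0.7217 + 0.2783)^5.
P(M) = 0.7217^5 = 0.195787
P(M+2) = 5 × 0.7217^4 × 0.2783^1 = 0.377494
P(M+4) = 10 × 0.7217^3 × 0.2783^2 = 0.291136
P(M+6) = 10 × 0.7217^2 × 0.2783^3 = 0.112267
P(M+8) = 5 × 0.7217^1 × 0.2783^4 = 0.021646
P(M+10) = 0.2783^5 = 0.001669
The M+2 peak is largest (0.377494); scaling to 100 gives 51.86 : 100.00 : 77.12 : 29.74 : 5.73 : 0.44.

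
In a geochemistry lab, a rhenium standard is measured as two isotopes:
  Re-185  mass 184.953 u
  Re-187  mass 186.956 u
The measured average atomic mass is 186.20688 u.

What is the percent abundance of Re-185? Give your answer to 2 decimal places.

Writing the weighted mean with unknown fraction x of Re-185:
184.953·x + 186.956·(1 − x) = 186.20688
(184.953 − 186.956)·x = 186.20688 − 186.956
x = -0.74912 / -2.003 = 0.37400 → 37.40% Re-185, 62.60% Re-187.

37.40%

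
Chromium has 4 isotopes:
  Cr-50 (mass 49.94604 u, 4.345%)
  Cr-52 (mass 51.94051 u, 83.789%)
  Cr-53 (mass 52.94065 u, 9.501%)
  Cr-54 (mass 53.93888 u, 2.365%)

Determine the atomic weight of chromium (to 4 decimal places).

51.9961 u

Average mass = Σ (abundance × isotope mass) = 0.04345 × 49.94604 + 0.83789 × 51.94051 + 0.09501 × 52.94065 + 0.02365 × 53.93888
= 2.170155 + 43.520434 + 5.029891 + 1.275655 = 51.996135 u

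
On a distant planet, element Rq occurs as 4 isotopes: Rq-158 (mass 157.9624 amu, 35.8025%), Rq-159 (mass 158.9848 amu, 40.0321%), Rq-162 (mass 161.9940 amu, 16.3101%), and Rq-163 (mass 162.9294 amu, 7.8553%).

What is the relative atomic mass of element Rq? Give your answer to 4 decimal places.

159.4194 amu

Weight each isotope mass by its fractional abundance: 0.358025 × 157.9624 + 0.400321 × 158.9848 + 0.163101 × 161.9940 + 0.078553 × 162.9294
= 56.55449 + 63.64495 + 26.42138 + 12.79859 = 159.41941 amu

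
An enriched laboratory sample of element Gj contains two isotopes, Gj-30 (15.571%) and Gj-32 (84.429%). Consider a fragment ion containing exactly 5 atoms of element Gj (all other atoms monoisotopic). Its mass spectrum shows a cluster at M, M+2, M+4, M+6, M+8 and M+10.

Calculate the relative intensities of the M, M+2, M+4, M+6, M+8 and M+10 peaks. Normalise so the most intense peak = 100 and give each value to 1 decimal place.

0.0 : 0.6 : 6.3 : 34.0 : 92.2 : 100.0

Expanding (0.15571 + 0.84429)^5:
P(M) = 0.15571^5 = 0.000092
P(M+2) = 5 × 0.15571^4 × 0.84429^1 = 0.002482
P(M+4) = 10 × 0.15571^3 × 0.84429^2 = 0.026911
P(M+6) = 10 × 0.15571^2 × 0.84429^3 = 0.145918
P(M+8) = 5 × 0.15571^1 × 0.84429^4 = 0.395597
P(M+10) = 0.84429^5 = 0.429001
The M+10 peak is largest (0.429001); scaling to 100 gives 0.0 : 0.6 : 6.3 : 34.0 : 92.2 : 100.0.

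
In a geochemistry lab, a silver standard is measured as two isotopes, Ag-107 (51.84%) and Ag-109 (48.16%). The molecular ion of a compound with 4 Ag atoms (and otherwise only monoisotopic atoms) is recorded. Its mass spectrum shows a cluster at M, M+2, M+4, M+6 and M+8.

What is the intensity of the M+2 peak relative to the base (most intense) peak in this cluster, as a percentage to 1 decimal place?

71.8%

Term probabilities: M 0.0722, M+2 0.2684, M+4 0.3740, M+6 0.2316, M+8 0.0538. Base peak = M+4.
P(M+4) = C(4,2) × 0.5184^2 × 0.4816^2 = 6 × 0.26873856 × 0.23193856 = 0.373985 (base)
P(M+2) = C(4,1) × 0.5184^3 × 0.4816^1 = 4 × 0.13931407 × 0.4816 = 0.268375
Relative intensity = 0.268375 / 0.373985 × 100 = 71.8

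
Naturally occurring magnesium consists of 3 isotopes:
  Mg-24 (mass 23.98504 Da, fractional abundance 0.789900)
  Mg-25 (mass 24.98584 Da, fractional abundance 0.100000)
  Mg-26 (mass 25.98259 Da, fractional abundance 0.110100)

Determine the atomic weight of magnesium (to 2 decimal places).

24.31 Da

Weight each isotope mass by its fractional abundance: 0.789900 × 23.98504 + 0.100000 × 24.98584 + 0.110100 × 25.98259
= 18.945783 + 2.498584 + 2.860683 = 24.305050 Da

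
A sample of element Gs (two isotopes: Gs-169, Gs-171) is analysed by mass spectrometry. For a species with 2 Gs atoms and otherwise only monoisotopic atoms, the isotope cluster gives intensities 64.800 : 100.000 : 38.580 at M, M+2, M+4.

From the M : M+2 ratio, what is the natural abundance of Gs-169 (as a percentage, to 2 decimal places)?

If p is the fraction of Gs that is Gs-169, then I(M+2)/I(M) = [C(2,1)·p^1·(1−p)] / p^2 = 2·(1−p)/p = 100.000/64.800 = 1.5432
(1−p)/p = 1.5432/2 = 0.7716  ⇒  p = 1/(1 + 0.7716) = 0.5645
Gs-169: 56.45%, Gs-171: 43.55%.

56.45%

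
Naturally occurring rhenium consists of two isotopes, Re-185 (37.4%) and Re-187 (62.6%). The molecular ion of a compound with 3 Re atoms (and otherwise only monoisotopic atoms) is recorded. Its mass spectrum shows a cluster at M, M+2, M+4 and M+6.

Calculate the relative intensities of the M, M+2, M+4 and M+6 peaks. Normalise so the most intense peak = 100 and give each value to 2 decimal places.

11.90 : 59.74 : 100.00 : 55.79

Each Re atom is independently Re-185 (p = 0.374) or Re-187 (q = 0.626); the cluster is the binomial expansion (p + q)^3.
P(M) = 0.374^3 = 0.052314
P(M+2) = 3 × 0.374^2 × 0.626^1 = 0.262687
P(M+4) = 3 × 0.374^1 × 0.626^2 = 0.439685
P(M+6) = 0.626^3 = 0.245314
The M+4 peak is largest (0.439685); scaling to 100 gives 11.90 : 59.74 : 100.00 : 55.79.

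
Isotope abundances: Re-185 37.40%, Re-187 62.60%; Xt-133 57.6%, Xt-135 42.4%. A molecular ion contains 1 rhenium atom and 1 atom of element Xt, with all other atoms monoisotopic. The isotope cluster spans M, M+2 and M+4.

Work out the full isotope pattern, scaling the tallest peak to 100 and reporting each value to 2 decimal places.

41.50 : 100.00 : 51.13

Rhenium pattern (n=1): 0.3740 : 0.6260
Element Xt pattern (n=1): 0.5760 : 0.4240
Convolve the two distributions (both contribute in 2-u steps):
  M: 0.3740×0.5760 = 0.215424
  M+2: 0.3740×0.4240 + 0.6260×0.5760 = 0.519152
  M+4: 0.6260×0.4240 = 0.265424
Scale to base peak (0.519152) = 100: 41.50 : 100.00 : 51.13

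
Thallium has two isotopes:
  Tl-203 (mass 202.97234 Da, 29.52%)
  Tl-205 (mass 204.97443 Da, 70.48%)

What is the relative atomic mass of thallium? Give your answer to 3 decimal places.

Average mass = Σ (abundance × isotope mass) = 0.2952 × 202.97234 + 0.7048 × 204.97443
= 59.917435 + 144.465978 = 204.383413 Da

204.383 Da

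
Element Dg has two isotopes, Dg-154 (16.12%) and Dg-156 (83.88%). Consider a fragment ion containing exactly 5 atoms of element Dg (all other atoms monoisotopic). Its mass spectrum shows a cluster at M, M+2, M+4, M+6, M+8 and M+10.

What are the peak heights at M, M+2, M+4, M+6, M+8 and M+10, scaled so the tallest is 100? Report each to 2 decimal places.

0.03 : 0.68 : 7.10 : 36.93 : 96.09 : 100.00

Expanding (0.1612 + 0.8388)^5:
P(M) = 0.1612^5 = 0.000109
P(M+2) = 5 × 0.1612^4 × 0.8388^1 = 0.002832
P(M+4) = 10 × 0.1612^3 × 0.8388^2 = 0.029472
P(M+6) = 10 × 0.1612^2 × 0.8388^3 = 0.153358
P(M+8) = 5 × 0.1612^1 × 0.8388^4 = 0.398996
P(M+10) = 0.8388^5 = 0.415233
The M+10 peak is largest (0.415233); scaling to 100 gives 0.03 : 0.68 : 7.10 : 36.93 : 96.09 : 100.00.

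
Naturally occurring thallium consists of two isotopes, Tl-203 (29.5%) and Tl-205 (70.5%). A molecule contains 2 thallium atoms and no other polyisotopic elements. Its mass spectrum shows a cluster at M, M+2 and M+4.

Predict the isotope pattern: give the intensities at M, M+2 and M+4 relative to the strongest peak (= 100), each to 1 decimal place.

The 2 Tl atoms are independent, so intensities follow the terms of (0.295 + 0.705)^2.
P(M) = 0.295^2 = 0.087025
P(M+2) = 2 × 0.295^1 × 0.705^1 = 0.415950
P(M+4) = 0.705^2 = 0.497025
The M+4 peak is largest (0.497025); scaling to 100 gives 17.5 : 83.7 : 100.0.

17.5 : 83.7 : 100.0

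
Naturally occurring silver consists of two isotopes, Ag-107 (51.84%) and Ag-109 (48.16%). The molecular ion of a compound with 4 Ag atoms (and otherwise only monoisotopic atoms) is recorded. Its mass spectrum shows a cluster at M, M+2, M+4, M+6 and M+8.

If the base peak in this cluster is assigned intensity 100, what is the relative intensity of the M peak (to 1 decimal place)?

19.3

(0.5184 + 0.4816)^4 gives M 0.0722, M+2 0.2684, M+4 0.3740, M+6 0.2316, M+8 0.0538; the largest is M+4.
P(M+4) = C(4,2) × 0.5184^2 × 0.4816^2 = 6 × 0.26873856 × 0.23193856 = 0.373985 (base)
P(M) = C(4,0) × 0.5184^4 × 0.4816^0 = 1 × 0.07222041 × 1.0000 = 0.072220
Relative intensity = 0.072220 / 0.373985 × 100 = 19.3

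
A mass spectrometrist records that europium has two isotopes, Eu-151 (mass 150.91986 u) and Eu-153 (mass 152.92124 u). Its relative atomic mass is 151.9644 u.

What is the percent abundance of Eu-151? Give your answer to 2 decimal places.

Writing the weighted mean with unknown fraction x of Eu-151:
150.91986·x + 152.92124·(1 − x) = 151.9644
(150.91986 − 152.92124)·x = 151.9644 − 152.92124
x = -0.95684 / -2.00138 = 0.47809 → 47.81% Eu-151, 52.19% Eu-153.

47.81%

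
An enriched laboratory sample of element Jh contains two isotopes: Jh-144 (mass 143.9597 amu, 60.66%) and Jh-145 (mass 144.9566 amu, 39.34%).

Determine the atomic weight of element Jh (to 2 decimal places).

Ar = Σ fᵢ·mᵢ = 0.6066 × 143.9597 + 0.3934 × 144.9566
= 87.32595 + 57.02593 = 144.35188 amu

144.35 amu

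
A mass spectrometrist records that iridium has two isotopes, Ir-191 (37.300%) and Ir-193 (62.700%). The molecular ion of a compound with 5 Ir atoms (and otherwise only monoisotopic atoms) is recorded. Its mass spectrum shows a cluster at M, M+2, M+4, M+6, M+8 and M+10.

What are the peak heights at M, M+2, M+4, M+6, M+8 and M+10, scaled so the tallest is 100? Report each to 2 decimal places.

2.11 : 17.70 : 59.49 : 100.00 : 84.05 : 28.26

Each Ir atom is independently Ir-191 (p = 0.37300) or Ir-193 (q = 0.62700); the cluster is the binomial expansion (p + q)^5.
P(M) = 0.37300^5 = 0.007220
P(M+2) = 5 × 0.37300^4 × 0.62700^1 = 0.060684
P(M+4) = 10 × 0.37300^3 × 0.62700^2 = 0.204015
P(M+6) = 10 × 0.37300^2 × 0.62700^3 = 0.342942
P(M+8) = 5 × 0.37300^1 × 0.62700^4 = 0.288237
P(M+10) = 0.62700^5 = 0.096903
The M+6 peak is largest (0.342942); scaling to 100 gives 2.11 : 17.70 : 59.49 : 100.00 : 84.05 : 28.26.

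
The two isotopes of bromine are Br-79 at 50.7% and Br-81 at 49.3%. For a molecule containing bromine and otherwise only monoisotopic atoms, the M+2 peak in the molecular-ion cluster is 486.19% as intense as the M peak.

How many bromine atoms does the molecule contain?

5

For n independent Br atoms, I(M+2)/I(M) = n · (abundance Br-81) / (abundance Br-79) = n · 0.493/0.507.
n = 4.8619 × 0.507/0.493 = 5.00 ≈ 5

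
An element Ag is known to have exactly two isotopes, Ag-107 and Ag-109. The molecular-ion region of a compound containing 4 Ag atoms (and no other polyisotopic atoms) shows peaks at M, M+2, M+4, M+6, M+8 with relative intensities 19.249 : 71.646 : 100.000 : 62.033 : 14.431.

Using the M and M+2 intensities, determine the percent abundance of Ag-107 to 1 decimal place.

51.8%

If p is the fraction of Ag that is Ag-107, then I(M+2)/I(M) = [C(4,1)·p^3·(1−p)] / p^4 = 4·(1−p)/p = 71.646/19.249 = 3.7221
(1−p)/p = 3.7221/4 = 0.9305  ⇒  p = 1/(1 + 0.9305) = 0.5180
Ag-107: 51.8%, Ag-109: 48.2%.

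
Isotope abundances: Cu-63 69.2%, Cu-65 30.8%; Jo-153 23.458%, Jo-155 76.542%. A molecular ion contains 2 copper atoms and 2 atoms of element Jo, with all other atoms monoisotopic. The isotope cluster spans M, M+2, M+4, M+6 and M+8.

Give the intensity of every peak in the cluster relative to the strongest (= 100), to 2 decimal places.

Copper pattern (n=2): 0.478864 : 0.426272 : 0.094864
Element Jo pattern (n=2): 0.05502778 : 0.35910445 : 0.58586778
Convolve the two distributions (both contribute in 2-u steps):
  M: 0.478864×0.05502778 = 0.026351
  M+2: 0.478864×0.35910445 + 0.426272×0.05502778 = 0.195419
  M+4: 0.478864×0.58586778 + 0.426272×0.35910445 + 0.094864×0.05502778 = 0.438847
  M+6: 0.426272×0.58586778 + 0.094864×0.35910445 = 0.283805
  M+8: 0.094864×0.58586778 = 0.055578
Scale to base peak (0.438847) = 100: 6.00 : 44.53 : 100.00 : 64.67 : 12.66

6.00 : 44.53 : 100.00 : 64.67 : 12.66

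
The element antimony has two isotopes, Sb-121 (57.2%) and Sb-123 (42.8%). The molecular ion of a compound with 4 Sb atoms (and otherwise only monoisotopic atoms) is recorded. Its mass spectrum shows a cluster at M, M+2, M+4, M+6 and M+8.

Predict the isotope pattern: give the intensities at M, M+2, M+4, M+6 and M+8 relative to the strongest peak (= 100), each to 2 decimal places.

29.77 : 89.10 : 100.00 : 49.88 : 9.33

Expanding (0.572 + 0.428)^4:
P(M) = 0.572^4 = 0.107049
P(M+2) = 4 × 0.572^3 × 0.428^1 = 0.320400
P(M+4) = 6 × 0.572^2 × 0.428^2 = 0.359609
P(M+6) = 4 × 0.572^1 × 0.428^3 = 0.179385
P(M+8) = 0.428^4 = 0.033556
The M+4 peak is largest (0.359609); scaling to 100 gives 29.77 : 89.10 : 100.00 : 49.88 : 9.33.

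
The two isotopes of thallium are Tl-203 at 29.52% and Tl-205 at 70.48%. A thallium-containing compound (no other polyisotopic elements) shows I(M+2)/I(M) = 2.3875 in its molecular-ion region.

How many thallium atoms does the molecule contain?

1

With n Tl atoms, P(M+2)/P(M) = C(n,1)·p^(n−1)q / p^n = n·q/p = n · 0.7048/0.2952.
n = 2.3875 × 0.2952/0.7048 = 1.00 ≈ 1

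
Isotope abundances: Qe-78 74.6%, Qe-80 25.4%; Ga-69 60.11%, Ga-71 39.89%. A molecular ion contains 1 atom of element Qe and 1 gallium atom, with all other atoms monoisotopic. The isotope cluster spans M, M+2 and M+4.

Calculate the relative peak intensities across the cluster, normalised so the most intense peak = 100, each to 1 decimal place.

Element Qe pattern (n=1): 0.7460 : 0.2540
Gallium pattern (n=1): 0.6011 : 0.3989
Convolve the two distributions (both contribute in 2-u steps):
  M: 0.7460×0.6011 = 0.448421
  M+2: 0.7460×0.3989 + 0.2540×0.6011 = 0.450259
  M+4: 0.2540×0.3989 = 0.101321
Scale to base peak (0.450259) = 100: 99.6 : 100.0 : 22.5

99.6 : 100.0 : 22.5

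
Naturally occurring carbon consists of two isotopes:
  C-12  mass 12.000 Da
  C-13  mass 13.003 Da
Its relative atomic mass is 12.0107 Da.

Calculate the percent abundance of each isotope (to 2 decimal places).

C-12: 98.93%, C-13: 1.07%

Writing the weighted mean with unknown fraction x of C-12:
12.000·x + 13.003·(1 − x) = 12.0107
(12.000 − 13.003)·x = 12.0107 − 13.003
x = -0.9923 / -1.003 = 0.98933 → 98.93% C-12, 1.07% C-13.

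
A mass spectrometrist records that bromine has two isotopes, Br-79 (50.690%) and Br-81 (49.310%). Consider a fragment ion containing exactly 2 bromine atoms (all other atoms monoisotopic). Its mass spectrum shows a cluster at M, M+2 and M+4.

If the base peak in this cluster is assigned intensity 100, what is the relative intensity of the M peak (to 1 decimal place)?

Term probabilities: M 0.2569, M+2 0.4999, M+4 0.2431. Base peak = M+2.
P(M+2) = C(2,1) × 0.50690^1 × 0.49310^1 = 2 × 0.5069 × 0.4931 = 0.499905 (base)
P(M) = C(2,0) × 0.50690^2 × 0.49310^0 = 1 × 0.25694761 × 1.0000 = 0.256948
Relative intensity = 0.256948 / 0.499905 × 100 = 51.4

51.4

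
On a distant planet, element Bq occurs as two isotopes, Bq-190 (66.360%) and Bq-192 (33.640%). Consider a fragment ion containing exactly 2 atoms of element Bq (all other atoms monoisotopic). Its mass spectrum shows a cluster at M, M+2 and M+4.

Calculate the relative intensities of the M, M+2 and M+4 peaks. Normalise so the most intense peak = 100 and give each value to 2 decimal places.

98.63 : 100.00 : 25.35

The 2 Bq atoms are independent, so intensities follow the terms of (0.66360 + 0.33640)^2.
P(M) = 0.66360^2 = 0.440365
P(M+2) = 2 × 0.66360^1 × 0.33640^1 = 0.446470
P(M+4) = 0.33640^2 = 0.113165
The M+2 peak is largest (0.446470); scaling to 100 gives 98.63 : 100.00 : 25.35.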